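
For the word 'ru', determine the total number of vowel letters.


Scanning each character of 'ru':
  Position 1: 'r' -> consonant (running count: 0)
  Position 2: 'u' -> vowel (running count: 1)
Total vowels: 1

1


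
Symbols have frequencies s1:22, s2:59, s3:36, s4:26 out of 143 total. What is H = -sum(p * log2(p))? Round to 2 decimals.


Computing entropy H = -sum(p_i * log2(p_i)):
  s1: p = 22/143 = 0.1538, -p*log2(p) = 0.4155
  s2: p = 59/143 = 0.4126, -p*log2(p) = 0.5270
  s3: p = 36/143 = 0.2517, -p*log2(p) = 0.5010
  s4: p = 26/143 = 0.1818, -p*log2(p) = 0.4472
H = sum of terms = 1.8907
Rounded to 2 decimals: 1.89

1.89


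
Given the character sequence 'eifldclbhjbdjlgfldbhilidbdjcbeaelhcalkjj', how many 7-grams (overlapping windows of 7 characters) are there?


String 'eifldclbhjbdjlgfldbhilidbdjcbeaelhcalkjj' has length L = 40.
Number of overlapping n-grams = L - n + 1
Substituting: 40 - 7 + 1 = 34

34


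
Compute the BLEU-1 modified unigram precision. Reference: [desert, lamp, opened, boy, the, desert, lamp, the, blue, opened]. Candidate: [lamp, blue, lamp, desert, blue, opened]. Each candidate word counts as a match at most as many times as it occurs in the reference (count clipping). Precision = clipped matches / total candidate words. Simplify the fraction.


Reference word counts: {'blue': 1, 'boy': 1, 'desert': 2, 'lamp': 2, 'opened': 2, 'the': 2}
Checking each candidate word (with clipping):
  'lamp' -> in reference (ref count 2, used 1/2) -> match (matches: 1)
  'blue' -> in reference (ref count 1, used 1/1) -> match (matches: 2)
  'lamp' -> in reference (ref count 2, used 2/2) -> match (matches: 3)
  'desert' -> in reference (ref count 2, used 1/2) -> match (matches: 4)
  'blue' -> ref count 1 already used up (1/1) -> clipped, no match (matches: 4)
  'opened' -> in reference (ref count 2, used 1/2) -> match (matches: 5)
Clipped matches: 5, Candidate length: 6
Precision = 5/6

5/6


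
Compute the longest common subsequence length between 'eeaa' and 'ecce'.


DP table for LCS of 'eeaa' and 'ecce':
       e  c  c  e
    0  0  0  0  0
  e 0  1  1  1  1
  e 0  1  1  1  2
  a 0  1  1  1  2
  a 0  1  1  1  2
LCS: 'ee'
LCS length = 2

2


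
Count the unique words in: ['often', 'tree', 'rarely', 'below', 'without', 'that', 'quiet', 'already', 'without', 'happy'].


Listing all tokens and tracking unique types:
  Token 1: 'often' -> NEW (unique so far: 1)
  Token 2: 'tree' -> NEW (unique so far: 2)
  Token 3: 'rarely' -> NEW (unique so far: 3)
  Token 4: 'below' -> NEW (unique so far: 4)
  Token 5: 'without' -> NEW (unique so far: 5)
  Token 6: 'that' -> NEW (unique so far: 6)
  Token 7: 'quiet' -> NEW (unique so far: 7)
  Token 8: 'already' -> NEW (unique so far: 8)
  Token 9: 'without' -> duplicate (unique so far: 8)
  Token 10: 'happy' -> NEW (unique so far: 9)
Unique types: ('already', 'below', 'happy', 'often', 'quiet', 'rarely', 'that', 'tree', 'without')
Vocabulary size: 9

9


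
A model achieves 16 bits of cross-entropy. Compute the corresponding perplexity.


Perplexity formula: PP = 2^H
H = 16
PP = 2^16
PP = 2^16 = 65536

65536


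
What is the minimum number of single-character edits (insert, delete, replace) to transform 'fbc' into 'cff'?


Building DP table for s1='fbc' (len 3) and s2='cff' (len 3):
       c  f  f
    0  1  2  3
  f 1  1  1  2
  b 2  2  2  2
  c 3  2  3  3
Edit distance = dp[3][3] = 3

3


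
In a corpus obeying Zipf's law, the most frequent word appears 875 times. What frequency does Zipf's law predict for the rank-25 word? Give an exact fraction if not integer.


Zipf's law: freq(rank) = f1 / rank
f1 = 875, rank = 25
freq = 875 / 25
= 35

35


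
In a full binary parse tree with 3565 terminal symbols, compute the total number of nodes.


Leaf nodes (terminals): 3565
Internal nodes = n - 1 = 3565 - 1 = 3564
Total = leaves + internal = 3565 + 3564 = 7129

7129


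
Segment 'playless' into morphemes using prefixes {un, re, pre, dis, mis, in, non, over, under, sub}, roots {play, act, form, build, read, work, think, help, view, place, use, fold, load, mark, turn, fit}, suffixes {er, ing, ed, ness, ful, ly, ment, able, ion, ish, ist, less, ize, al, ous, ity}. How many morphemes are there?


Segmenting 'playless' against the inventory:
  'play' -> root (morpheme 1)
  'less' -> suffix (morpheme 2)
Total morphemes: 2

2


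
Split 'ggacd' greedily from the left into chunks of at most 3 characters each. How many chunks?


'ggacd' has 5 characters.
Chunking with max size 3:
  Chunk 1: 'gga' (positions 0-2)
  Chunk 2: 'cd' (positions 3-4)
Total chunks: ceil(5 / 3) = 2

2


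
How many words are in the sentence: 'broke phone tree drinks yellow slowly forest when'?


Counting words by splitting on spaces:
  Word 1: 'broke'
  Word 2: 'phone'
  Word 3: 'tree'
  Word 4: 'drinks'
  Word 5: 'yellow'
  Word 6: 'slowly'
  Word 7: 'forest'
  Word 8: 'when'
Total words: 8

8


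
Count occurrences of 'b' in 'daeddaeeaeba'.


Scanning 'daeddaeeaeba' for 'b':
  Position 10: 'b' -> MATCH (count: 1)
Total occurrences of 'b': 1

1


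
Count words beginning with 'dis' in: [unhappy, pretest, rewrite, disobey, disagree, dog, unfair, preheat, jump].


Checking each word for prefix 'dis':
  'unhappy' -> no (count: 0)
  'pretest' -> no (count: 0)
  'rewrite' -> no (count: 0)
  'disobey' -> YES, starts with 'dis' (count: 1)
  'disagree' -> YES, starts with 'dis' (count: 2)
  'dog' -> no (count: 2)
  'unfair' -> no (count: 2)
  'preheat' -> no (count: 2)
  'jump' -> no (count: 2)
Total with prefix 'dis': 2

2


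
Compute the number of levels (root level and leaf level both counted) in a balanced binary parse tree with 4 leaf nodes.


In a balanced binary tree with n leaves the deepest leaf is ceil(log2(n)) edges below the root,
so counting node levels inclusive of root and leaves gives ceil(log2(n)) + 1 levels.
log2(4) = 2.0000
ceil(2.0000) = 2
levels = 2 + 1 = 3

3


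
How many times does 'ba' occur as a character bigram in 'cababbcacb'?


Scanning 'cababbcacb' for bigram 'ba':
  Position 0: 'ca' -> no
  Position 1: 'ab' -> no
  Position 2: 'ba' -> MATCH
  Position 3: 'ab' -> no
  Position 4: 'bb' -> no
  Position 5: 'bc' -> no
  Position 6: 'ca' -> no
  Position 7: 'ac' -> no
  Position 8: 'cb' -> no
Total matches: 1

1


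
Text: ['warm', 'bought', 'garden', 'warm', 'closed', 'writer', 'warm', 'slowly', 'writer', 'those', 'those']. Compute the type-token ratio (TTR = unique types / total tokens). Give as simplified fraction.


Tokens: 11
Unique types: ('bought', 'closed', 'garden', 'slowly', 'those', 'warm', 'writer') = 7
TTR = 7/11
Already in lowest terms.

7/11


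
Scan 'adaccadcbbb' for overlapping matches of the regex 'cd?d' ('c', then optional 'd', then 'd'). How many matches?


Pattern: cd?d means 'c', then optional 'd', then 'd'.
Scanning 'adaccadcbbb' position-by-position:
  Pos 0: window 'ada' -> no
  Pos 1: window 'dac' -> no
  Pos 2: window 'acc' -> no
  Pos 3: window 'cca' -> no
  Pos 4: window 'cad' -> no
  Pos 5: window 'adc' -> no
  Pos 6: window 'dcb' -> no
  Pos 7: window 'cbb' -> no
  Pos 8: window 'bbb' -> no
  Pos 9: window 'bb' -> no
  Pos 10: window 'b' -> no
Total matches: 0

0


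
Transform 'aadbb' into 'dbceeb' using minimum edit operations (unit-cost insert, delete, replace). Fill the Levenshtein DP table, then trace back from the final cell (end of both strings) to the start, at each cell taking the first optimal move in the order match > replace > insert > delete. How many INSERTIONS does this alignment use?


Edit distance = 5. Backtracking from cell (5, 6) with preference match > replace > insert > delete,
then listing the resulting alignment 'aadbb' -> 'dbceeb' left to right:
  Step 1: insert 'd' [insertion #1]
  Step 2: replace a->b
  Step 3: replace a->c
  Step 4: replace d->e
  Step 5: replace b->e
  Step 6: keep 'b'
Total insertions: 1

1


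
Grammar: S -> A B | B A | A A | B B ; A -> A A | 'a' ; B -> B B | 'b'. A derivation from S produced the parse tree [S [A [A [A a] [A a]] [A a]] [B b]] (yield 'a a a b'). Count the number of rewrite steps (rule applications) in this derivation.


Every bracketed nonterminal node [X ...] in the tree is produced by exactly one rule application.
Reading the tree off as a leftmost derivation:
  Step 1: S  =>  A B   (applied S -> A B)
  Step 2: A B  =>  A A B   (applied A -> A A)
  Step 3: A A B  =>  A A A B   (applied A -> A A)
  Step 4: A A A B  =>  a A A B   (applied A -> a)
  Step 5: a A A B  =>  a a A B   (applied A -> a)
  Step 6: a a A B  =>  a a a B   (applied A -> a)
  Step 7: a a a B  =>  a a a b   (applied B -> b)
Final yield: a a a b
Total rewrite steps: 7

7


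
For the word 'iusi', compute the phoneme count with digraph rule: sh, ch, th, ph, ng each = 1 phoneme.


Parsing 'iusi' greedily, digraphs first:
  'i' -> vowel phoneme (phonemes so far: 1)
  'u' -> vowel phoneme (phonemes so far: 2)
  's' -> consonant phoneme (phonemes so far: 3)
  'i' -> vowel phoneme (phonemes so far: 4)
Total phonemes: 4

4


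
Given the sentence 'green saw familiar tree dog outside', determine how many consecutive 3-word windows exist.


Word trigrams from [6] words:
  Trigram 1: (green saw familiar)
  Trigram 2: (saw familiar tree)
  Trigram 3: (familiar tree dog)
  Trigram 4: (tree dog outside)
Total word trigrams: 6 - 2 = 4

4


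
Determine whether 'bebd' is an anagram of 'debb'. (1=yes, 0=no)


Sort characters of 'bebd': 'bbde'
Sort characters of 'debb': 'bbde'
Sorted forms match -> they ARE anagrams
Result: 1

1


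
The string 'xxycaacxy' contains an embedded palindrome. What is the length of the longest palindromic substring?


Scanning 'xxycaacxy' for palindromic substrings.
Substring at positions 3-6: 'caac'.
Check: reverse('caac') = 'caac' -> palindrome confirmed.
Neighbouring characters ('y' / 'x') break symmetry, so it cannot extend further.
No longer palindromic substring exists; longest length = 4

4


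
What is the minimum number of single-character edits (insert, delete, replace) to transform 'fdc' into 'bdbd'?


Building DP table for s1='fdc' (len 3) and s2='bdbd' (len 4):
       b  d  b  d
    0  1  2  3  4
  f 1  1  2  3  4
  d 2  2  1  2  3
  c 3  3  2  2  3
Edit distance = dp[3][4] = 3

3


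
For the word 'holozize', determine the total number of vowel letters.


Scanning each character of 'holozize':
  Position 1: 'h' -> consonant (running count: 0)
  Position 2: 'o' -> vowel (running count: 1)
  Position 3: 'l' -> consonant (running count: 1)
  Position 4: 'o' -> vowel (running count: 2)
  Position 5: 'z' -> consonant (running count: 2)
  Position 6: 'i' -> vowel (running count: 3)
  Position 7: 'z' -> consonant (running count: 3)
  Position 8: 'e' -> vowel (running count: 4)
Total vowels: 4

4


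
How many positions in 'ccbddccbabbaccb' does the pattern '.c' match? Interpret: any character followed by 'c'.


Pattern: .c means any character followed by 'c'.
Scanning 'ccbddccbabbaccb' position-by-position:
  Pos 0: window 'cc' -> MATCH
  Pos 1: window 'cb' -> no
  Pos 2: window 'bd' -> no
  Pos 3: window 'dd' -> no
  Pos 4: window 'dc' -> MATCH
  Pos 5: window 'cc' -> MATCH
  Pos 6: window 'cb' -> no
  Pos 7: window 'ba' -> no
  Pos 8: window 'ab' -> no
  Pos 9: window 'bb' -> no
  Pos 10: window 'ba' -> no
  Pos 11: window 'ac' -> MATCH
  Pos 12: window 'cc' -> MATCH
  Pos 13: window 'cb' -> no
  Pos 14: window 'b' -> no
Total matches: 5

5


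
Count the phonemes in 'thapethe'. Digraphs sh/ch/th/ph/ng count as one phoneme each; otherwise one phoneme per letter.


Parsing 'thapethe' greedily, digraphs first:
  'th' -> digraph (1 consonant phoneme) (phonemes so far: 1)
  'a' -> vowel phoneme (phonemes so far: 2)
  'p' -> consonant phoneme (phonemes so far: 3)
  'e' -> vowel phoneme (phonemes so far: 4)
  'th' -> digraph (1 consonant phoneme) (phonemes so far: 5)
  'e' -> vowel phoneme (phonemes so far: 6)
Total phonemes: 6

6


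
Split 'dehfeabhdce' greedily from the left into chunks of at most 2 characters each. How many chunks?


'dehfeabhdce' has 11 characters.
Chunking with max size 2:
  Chunk 1: 'de' (positions 0-1)
  Chunk 2: 'hf' (positions 2-3)
  Chunk 3: 'ea' (positions 4-5)
  Chunk 4: 'bh' (positions 6-7)
  Chunk 5: 'dc' (positions 8-9)
  Chunk 6: 'e' (positions 10-10)
Total chunks: ceil(11 / 2) = 6

6


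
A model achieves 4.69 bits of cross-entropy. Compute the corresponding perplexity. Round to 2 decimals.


Perplexity formula: PP = 2^H
H = 4.69
PP = 2^4.69
Decompose: 2^4.69 = 2^4 * 2^0.69
2^4 = 16, 2^0.69 ~ 1.6132835
PP ~ 16 * 1.6132835 = 25.8125360
Rounded to 2 decimals: 25.81

25.81


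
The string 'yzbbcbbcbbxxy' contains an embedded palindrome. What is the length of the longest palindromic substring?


Scanning 'yzbbcbbcbbxxy' for palindromic substrings.
Substring at positions 2-9: 'bbcbbcbb'.
Check: reverse('bbcbbcbb') = 'bbcbbcbb' -> palindrome confirmed.
Neighbouring characters ('z' / 'x') break symmetry, so it cannot extend further.
No longer palindromic substring exists; longest length = 8

8


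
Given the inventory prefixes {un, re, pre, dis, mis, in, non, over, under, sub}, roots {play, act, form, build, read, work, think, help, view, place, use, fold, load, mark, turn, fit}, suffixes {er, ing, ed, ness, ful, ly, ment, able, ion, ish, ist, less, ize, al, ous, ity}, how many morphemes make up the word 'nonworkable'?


Segmenting 'nonworkable' against the inventory:
  'non' -> prefix (morpheme 1)
  'work' -> root (morpheme 2)
  'able' -> suffix (morpheme 3)
Total morphemes: 3

3


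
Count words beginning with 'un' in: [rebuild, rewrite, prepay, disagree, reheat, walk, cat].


Checking each word for prefix 'un':
  'rebuild' -> no (count: 0)
  'rewrite' -> no (count: 0)
  'prepay' -> no (count: 0)
  'disagree' -> no (count: 0)
  'reheat' -> no (count: 0)
  'walk' -> no (count: 0)
  'cat' -> no (count: 0)
Total with prefix 'un': 0

0


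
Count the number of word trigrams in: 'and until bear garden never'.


Word trigrams from [5] words:
  Trigram 1: (and until bear)
  Trigram 2: (until bear garden)
  Trigram 3: (bear garden never)
Total word trigrams: 5 - 2 = 3

3


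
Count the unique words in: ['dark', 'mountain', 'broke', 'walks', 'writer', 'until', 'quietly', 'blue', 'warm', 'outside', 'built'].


Listing all tokens and tracking unique types:
  Token 1: 'dark' -> NEW (unique so far: 1)
  Token 2: 'mountain' -> NEW (unique so far: 2)
  Token 3: 'broke' -> NEW (unique so far: 3)
  Token 4: 'walks' -> NEW (unique so far: 4)
  Token 5: 'writer' -> NEW (unique so far: 5)
  Token 6: 'until' -> NEW (unique so far: 6)
  Token 7: 'quietly' -> NEW (unique so far: 7)
  Token 8: 'blue' -> NEW (unique so far: 8)
  Token 9: 'warm' -> NEW (unique so far: 9)
  Token 10: 'outside' -> NEW (unique so far: 10)
  Token 11: 'built' -> NEW (unique so far: 11)
Unique types: ('blue', 'broke', 'built', 'dark', 'mountain', 'outside', 'quietly', 'until', 'walks', 'warm', 'writer')
Vocabulary size: 11

11


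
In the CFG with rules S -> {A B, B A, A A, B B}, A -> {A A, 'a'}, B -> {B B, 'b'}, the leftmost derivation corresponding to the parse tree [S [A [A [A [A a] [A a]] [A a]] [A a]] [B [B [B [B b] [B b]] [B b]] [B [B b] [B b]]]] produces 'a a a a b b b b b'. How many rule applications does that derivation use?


Every bracketed nonterminal node [X ...] in the tree is produced by exactly one rule application.
Reading the tree off as a leftmost derivation:
  Step 1: S  =>  A B   (applied S -> A B)
  Step 2: A B  =>  A A B   (applied A -> A A)
  Step 3: A A B  =>  A A A B   (applied A -> A A)
  Step 4: A A A B  =>  A A A A B   (applied A -> A A)
  Step 5: A A A A B  =>  a A A A B   (applied A -> a)
  Step 6: a A A A B  =>  a a A A B   (applied A -> a)
  Step 7: a a A A B  =>  a a a A B   (applied A -> a)
  Step 8: a a a A B  =>  a a a a B   (applied A -> a)
  Step 9: a a a a B  =>  a a a a B B   (applied B -> B B)
  Step 10: a a a a B B  =>  a a a a B B B   (applied B -> B B)
  Step 11: a a a a B B B  =>  a a a a B B B B   (applied B -> B B)
  Step 12: a a a a B B B B  =>  a a a a b B B B   (applied B -> b)
  Step 13: a a a a b B B B  =>  a a a a b b B B   (applied B -> b)
  Step 14: a a a a b b B B  =>  a a a a b b b B   (applied B -> b)
  Step 15: a a a a b b b B  =>  a a a a b b b B B   (applied B -> B B)
  Step 16: a a a a b b b B B  =>  a a a a b b b b B   (applied B -> b)
  Step 17: a a a a b b b b B  =>  a a a a b b b b b   (applied B -> b)
Final yield: a a a a b b b b b
Total rewrite steps: 17

17


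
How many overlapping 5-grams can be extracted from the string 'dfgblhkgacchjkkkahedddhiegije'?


String 'dfgblhkgacchjkkkahedddhiegije' has length L = 29.
Number of overlapping n-grams = L - n + 1
Substituting: 29 - 5 + 1 = 25

25


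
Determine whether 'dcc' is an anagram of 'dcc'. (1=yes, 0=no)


Sort characters of 'dcc': 'ccd'
Sort characters of 'dcc': 'ccd'
Sorted forms match -> they ARE anagrams
Result: 1

1


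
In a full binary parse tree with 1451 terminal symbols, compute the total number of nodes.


Leaf nodes (terminals): 1451
Internal nodes = n - 1 = 1451 - 1 = 1450
Total = leaves + internal = 1451 + 1450 = 2901

2901


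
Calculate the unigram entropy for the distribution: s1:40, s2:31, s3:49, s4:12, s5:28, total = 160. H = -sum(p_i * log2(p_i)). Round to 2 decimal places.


Computing entropy H = -sum(p_i * log2(p_i)):
  s1: p = 40/160 = 0.2500, -p*log2(p) = 0.5000
  s2: p = 31/160 = 0.1938, -p*log2(p) = 0.4587
  s3: p = 49/160 = 0.3063, -p*log2(p) = 0.5228
  s4: p = 12/160 = 0.0750, -p*log2(p) = 0.2803
  s5: p = 28/160 = 0.1750, -p*log2(p) = 0.4401
H = sum of terms = 2.2019
Rounded to 2 decimals: 2.20

2.20


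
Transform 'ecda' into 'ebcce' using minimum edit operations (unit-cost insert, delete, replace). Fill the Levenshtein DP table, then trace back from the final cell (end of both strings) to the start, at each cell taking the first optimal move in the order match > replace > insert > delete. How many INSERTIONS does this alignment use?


Edit distance = 3. Backtracking from cell (4, 5) with preference match > replace > insert > delete,
then listing the resulting alignment 'ecda' -> 'ebcce' left to right:
  Step 1: keep 'e'
  Step 2: insert 'b' [insertion #1]
  Step 3: keep 'c'
  Step 4: replace d->c
  Step 5: replace a->e
Total insertions: 1

1


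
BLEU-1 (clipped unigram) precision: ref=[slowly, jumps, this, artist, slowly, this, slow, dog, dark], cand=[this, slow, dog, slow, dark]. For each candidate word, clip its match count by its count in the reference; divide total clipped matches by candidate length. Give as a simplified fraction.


Reference word counts: {'artist': 1, 'dark': 1, 'dog': 1, 'jumps': 1, 'slow': 1, 'slowly': 2, 'this': 2}
Checking each candidate word (with clipping):
  'this' -> in reference (ref count 2, used 1/2) -> match (matches: 1)
  'slow' -> in reference (ref count 1, used 1/1) -> match (matches: 2)
  'dog' -> in reference (ref count 1, used 1/1) -> match (matches: 3)
  'slow' -> ref count 1 already used up (1/1) -> clipped, no match (matches: 3)
  'dark' -> in reference (ref count 1, used 1/1) -> match (matches: 4)
Clipped matches: 4, Candidate length: 5
Precision = 4/5

4/5


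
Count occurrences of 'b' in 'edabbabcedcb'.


Scanning 'edabbabcedcb' for 'b':
  Position 3: 'b' -> MATCH (count: 1)
  Position 4: 'b' -> MATCH (count: 2)
  Position 6: 'b' -> MATCH (count: 3)
  Position 11: 'b' -> MATCH (count: 4)
Total occurrences of 'b': 4

4


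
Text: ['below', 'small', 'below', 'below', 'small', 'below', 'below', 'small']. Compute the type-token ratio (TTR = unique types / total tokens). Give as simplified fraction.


Tokens: 8
Unique types: ('below', 'small') = 2
TTR = 2/8
Simplify: divide both by 2 -> 1/4
TTR = 1/4

1/4


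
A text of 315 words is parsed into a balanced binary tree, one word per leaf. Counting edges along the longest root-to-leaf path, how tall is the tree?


In a balanced binary tree with n leaves the deepest leaf is ceil(log2(n)) edges below the root.
log2(315) = 8.2992
ceil(8.2992) = 9
height (edges) = 9

9


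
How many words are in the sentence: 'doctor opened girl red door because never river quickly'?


Counting words by splitting on spaces:
  Word 1: 'doctor'
  Word 2: 'opened'
  Word 3: 'girl'
  Word 4: 'red'
  Word 5: 'door'
  Word 6: 'because'
  Word 7: 'never'
  Word 8: 'river'
  Word 9: 'quickly'
Total words: 9

9


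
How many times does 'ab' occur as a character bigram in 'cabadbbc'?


Scanning 'cabadbbc' for bigram 'ab':
  Position 0: 'ca' -> no
  Position 1: 'ab' -> MATCH
  Position 2: 'ba' -> no
  Position 3: 'ad' -> no
  Position 4: 'db' -> no
  Position 5: 'bb' -> no
  Position 6: 'bc' -> no
Total matches: 1

1


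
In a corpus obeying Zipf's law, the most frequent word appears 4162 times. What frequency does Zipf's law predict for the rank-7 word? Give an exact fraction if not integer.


Zipf's law: freq(rank) = f1 / rank
f1 = 4162, rank = 7
freq = 4162 / 7
GCD(4162, 7) = 1
Simplified: 4162/7

4162/7


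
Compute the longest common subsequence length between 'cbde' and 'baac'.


DP table for LCS of 'cbde' and 'baac':
       b  a  a  c
    0  0  0  0  0
  c 0  0  0  0  1
  b 0  1  1  1  1
  d 0  1  1  1  1
  e 0  1  1  1  1
LCS: 'c'
LCS length = 1

1


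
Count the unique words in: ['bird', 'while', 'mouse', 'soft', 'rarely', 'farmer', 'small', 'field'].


Listing all tokens and tracking unique types:
  Token 1: 'bird' -> NEW (unique so far: 1)
  Token 2: 'while' -> NEW (unique so far: 2)
  Token 3: 'mouse' -> NEW (unique so far: 3)
  Token 4: 'soft' -> NEW (unique so far: 4)
  Token 5: 'rarely' -> NEW (unique so far: 5)
  Token 6: 'farmer' -> NEW (unique so far: 6)
  Token 7: 'small' -> NEW (unique so far: 7)
  Token 8: 'field' -> NEW (unique so far: 8)
Unique types: ('bird', 'farmer', 'field', 'mouse', 'rarely', 'small', 'soft', 'while')
Vocabulary size: 8

8


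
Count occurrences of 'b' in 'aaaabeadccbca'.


Scanning 'aaaabeadccbca' for 'b':
  Position 4: 'b' -> MATCH (count: 1)
  Position 10: 'b' -> MATCH (count: 2)
Total occurrences of 'b': 2

2


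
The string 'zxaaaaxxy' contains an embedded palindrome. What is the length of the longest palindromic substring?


Scanning 'zxaaaaxxy' for palindromic substrings.
Substring at positions 1-6: 'xaaaax'.
Check: reverse('xaaaax') = 'xaaaax' -> palindrome confirmed.
Neighbouring characters ('z' / 'x') break symmetry, so it cannot extend further.
No longer palindromic substring exists; longest length = 6

6


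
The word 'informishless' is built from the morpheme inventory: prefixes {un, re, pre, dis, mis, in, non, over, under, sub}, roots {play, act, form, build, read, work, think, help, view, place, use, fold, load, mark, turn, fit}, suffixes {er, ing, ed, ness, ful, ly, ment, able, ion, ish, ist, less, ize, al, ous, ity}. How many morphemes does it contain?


Segmenting 'informishless' against the inventory:
  'in' -> prefix (morpheme 1)
  'form' -> root (morpheme 2)
  'ish' -> suffix (morpheme 3)
  'less' -> suffix (morpheme 4)
Total morphemes: 4

4


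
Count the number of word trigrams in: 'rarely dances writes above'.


Word trigrams from [4] words:
  Trigram 1: (rarely dances writes)
  Trigram 2: (dances writes above)
Total word trigrams: 4 - 2 = 2

2


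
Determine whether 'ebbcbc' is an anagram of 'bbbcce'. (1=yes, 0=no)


Sort characters of 'ebbcbc': 'bbbcce'
Sort characters of 'bbbcce': 'bbbcce'
Sorted forms match -> they ARE anagrams
Result: 1

1


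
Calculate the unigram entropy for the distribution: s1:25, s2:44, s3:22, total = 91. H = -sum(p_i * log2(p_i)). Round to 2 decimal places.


Computing entropy H = -sum(p_i * log2(p_i)):
  s1: p = 25/91 = 0.2747, -p*log2(p) = 0.5121
  s2: p = 44/91 = 0.4835, -p*log2(p) = 0.5069
  s3: p = 22/91 = 0.2418, -p*log2(p) = 0.4952
H = sum of terms = 1.5142
Rounded to 2 decimals: 1.51

1.51


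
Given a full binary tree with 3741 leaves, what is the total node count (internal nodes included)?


Leaf nodes (terminals): 3741
Internal nodes = n - 1 = 3741 - 1 = 3740
Total = leaves + internal = 3741 + 3740 = 7481

7481


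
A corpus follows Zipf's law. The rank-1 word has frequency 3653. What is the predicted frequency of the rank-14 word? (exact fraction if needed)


Zipf's law: freq(rank) = f1 / rank
f1 = 3653, rank = 14
freq = 3653 / 14
GCD(3653, 14) = 1
Simplified: 3653/14

3653/14


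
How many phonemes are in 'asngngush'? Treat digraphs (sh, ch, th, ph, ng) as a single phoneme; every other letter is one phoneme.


Parsing 'asngngush' greedily, digraphs first:
  'a' -> vowel phoneme (phonemes so far: 1)
  's' -> consonant phoneme (phonemes so far: 2)
  'ng' -> digraph (1 consonant phoneme) (phonemes so far: 3)
  'ng' -> digraph (1 consonant phoneme) (phonemes so far: 4)
  'u' -> vowel phoneme (phonemes so far: 5)
  'sh' -> digraph (1 consonant phoneme) (phonemes so far: 6)
Total phonemes: 6

6


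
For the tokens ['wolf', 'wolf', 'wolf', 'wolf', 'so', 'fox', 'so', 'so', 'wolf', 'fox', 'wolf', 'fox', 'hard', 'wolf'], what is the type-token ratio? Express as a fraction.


Tokens: 14
Unique types: ('fox', 'hard', 'so', 'wolf') = 4
TTR = 4/14
Simplify: divide both by 2 -> 2/7
TTR = 2/7

2/7


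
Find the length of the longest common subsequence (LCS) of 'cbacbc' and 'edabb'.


DP table for LCS of 'cbacbc' and 'edabb':
       e  d  a  b  b
    0  0  0  0  0  0
  c 0  0  0  0  0  0
  b 0  0  0  0  1  1
  a 0  0  0  1  1  1
  c 0  0  0  1  1  1
  b 0  0  0  1  2  2
  c 0  0  0  1  2  2
LCS: 'bb'
LCS length = 2

2


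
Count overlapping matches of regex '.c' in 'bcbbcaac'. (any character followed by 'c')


Pattern: .c means any character followed by 'c'.
Scanning 'bcbbcaac' position-by-position:
  Pos 0: window 'bc' -> MATCH
  Pos 1: window 'cb' -> no
  Pos 2: window 'bb' -> no
  Pos 3: window 'bc' -> MATCH
  Pos 4: window 'ca' -> no
  Pos 5: window 'aa' -> no
  Pos 6: window 'ac' -> MATCH
  Pos 7: window 'c' -> no
Total matches: 3

3


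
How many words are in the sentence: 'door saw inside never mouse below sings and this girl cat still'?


Counting words by splitting on spaces:
  Word 1: 'door'
  Word 2: 'saw'
  Word 3: 'inside'
  Word 4: 'never'
  Word 5: 'mouse'
  Word 6: 'below'
  Word 7: 'sings'
  Word 8: 'and'
  Word 9: 'this'
  Word 10: 'girl'
  Word 11: 'cat'
  Word 12: 'still'
Total words: 12

12


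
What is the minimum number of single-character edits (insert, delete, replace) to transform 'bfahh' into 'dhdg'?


Building DP table for s1='bfahh' (len 5) and s2='dhdg' (len 4):
       d  h  d  g
    0  1  2  3  4
  b 1  1  2  3  4
  f 2  2  2  3  4
  a 3  3  3  3  4
  h 4  4  3  4  4
  h 5  5  4  4  5
Edit distance = dp[5][4] = 5

5


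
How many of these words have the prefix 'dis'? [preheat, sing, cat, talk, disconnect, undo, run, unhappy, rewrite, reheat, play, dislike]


Checking each word for prefix 'dis':
  'preheat' -> no (count: 0)
  'sing' -> no (count: 0)
  'cat' -> no (count: 0)
  'talk' -> no (count: 0)
  'disconnect' -> YES, starts with 'dis' (count: 1)
  'undo' -> no (count: 1)
  'run' -> no (count: 1)
  'unhappy' -> no (count: 1)
  'rewrite' -> no (count: 1)
  'reheat' -> no (count: 1)
  'play' -> no (count: 1)
  'dislike' -> YES, starts with 'dis' (count: 2)
Total with prefix 'dis': 2

2


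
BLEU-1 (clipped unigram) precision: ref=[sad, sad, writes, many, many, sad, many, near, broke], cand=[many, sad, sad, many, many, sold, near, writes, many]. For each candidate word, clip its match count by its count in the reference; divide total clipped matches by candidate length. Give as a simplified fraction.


Reference word counts: {'broke': 1, 'many': 3, 'near': 1, 'sad': 3, 'writes': 1}
Checking each candidate word (with clipping):
  'many' -> in reference (ref count 3, used 1/3) -> match (matches: 1)
  'sad' -> in reference (ref count 3, used 1/3) -> match (matches: 2)
  'sad' -> in reference (ref count 3, used 2/3) -> match (matches: 3)
  'many' -> in reference (ref count 3, used 2/3) -> match (matches: 4)
  'many' -> in reference (ref count 3, used 3/3) -> match (matches: 5)
  'sold' -> not in reference -> no match (matches: 5)
  'near' -> in reference (ref count 1, used 1/1) -> match (matches: 6)
  'writes' -> in reference (ref count 1, used 1/1) -> match (matches: 7)
  'many' -> ref count 3 already used up (3/3) -> clipped, no match (matches: 7)
Clipped matches: 7, Candidate length: 9
Precision = 7/9

7/9


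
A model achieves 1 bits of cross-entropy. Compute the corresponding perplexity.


Perplexity formula: PP = 2^H
H = 1
PP = 2^1
Steps: 2^1 = 2
PP = 2

2


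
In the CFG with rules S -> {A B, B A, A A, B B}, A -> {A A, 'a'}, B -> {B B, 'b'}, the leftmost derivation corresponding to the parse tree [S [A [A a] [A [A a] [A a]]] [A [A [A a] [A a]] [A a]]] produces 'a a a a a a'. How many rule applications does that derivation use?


Every bracketed nonterminal node [X ...] in the tree is produced by exactly one rule application.
Reading the tree off as a leftmost derivation:
  Step 1: S  =>  A A   (applied S -> A A)
  Step 2: A A  =>  A A A   (applied A -> A A)
  Step 3: A A A  =>  a A A   (applied A -> a)
  Step 4: a A A  =>  a A A A   (applied A -> A A)
  Step 5: a A A A  =>  a a A A   (applied A -> a)
  Step 6: a a A A  =>  a a a A   (applied A -> a)
  Step 7: a a a A  =>  a a a A A   (applied A -> A A)
  Step 8: a a a A A  =>  a a a A A A   (applied A -> A A)
  Step 9: a a a A A A  =>  a a a a A A   (applied A -> a)
  Step 10: a a a a A A  =>  a a a a a A   (applied A -> a)
  Step 11: a a a a a A  =>  a a a a a a   (applied A -> a)
Final yield: a a a a a a
Total rewrite steps: 11

11


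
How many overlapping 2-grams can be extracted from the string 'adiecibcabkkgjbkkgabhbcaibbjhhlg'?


String 'adiecibcabkkgjbkkgabhbcaibbjhhlg' has length L = 32.
Number of overlapping n-grams = L - n + 1
Substituting: 32 - 2 + 1 = 31

31


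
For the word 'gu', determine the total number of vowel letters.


Scanning each character of 'gu':
  Position 1: 'g' -> consonant (running count: 0)
  Position 2: 'u' -> vowel (running count: 1)
Total vowels: 1

1


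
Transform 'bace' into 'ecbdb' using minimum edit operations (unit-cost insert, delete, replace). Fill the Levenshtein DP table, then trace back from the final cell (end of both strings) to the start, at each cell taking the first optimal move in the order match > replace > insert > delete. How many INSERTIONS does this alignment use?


Edit distance = 5. Backtracking from cell (4, 5) with preference match > replace > insert > delete,
then listing the resulting alignment 'bace' -> 'ecbdb' left to right:
  Step 1: insert 'e' [insertion #1]
  Step 2: replace b->c
  Step 3: replace a->b
  Step 4: replace c->d
  Step 5: replace e->b
Total insertions: 1

1


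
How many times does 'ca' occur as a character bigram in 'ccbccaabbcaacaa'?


Scanning 'ccbccaabbcaacaa' for bigram 'ca':
  Position 0: 'cc' -> no
  Position 1: 'cb' -> no
  Position 2: 'bc' -> no
  Position 3: 'cc' -> no
  Position 4: 'ca' -> MATCH
  Position 5: 'aa' -> no
  Position 6: 'ab' -> no
  Position 7: 'bb' -> no
  Position 8: 'bc' -> no
  Position 9: 'ca' -> MATCH
  Position 10: 'aa' -> no
  Position 11: 'ac' -> no
  Position 12: 'ca' -> MATCH
  Position 13: 'aa' -> no
Total matches: 3

3


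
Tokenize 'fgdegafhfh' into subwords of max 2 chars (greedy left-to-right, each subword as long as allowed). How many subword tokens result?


'fgdegafhfh' has 10 characters.
Chunking with max size 2:
  Chunk 1: 'fg' (positions 0-1)
  Chunk 2: 'de' (positions 2-3)
  Chunk 3: 'ga' (positions 4-5)
  Chunk 4: 'fh' (positions 6-7)
  Chunk 5: 'fh' (positions 8-9)
Total chunks: ceil(10 / 2) = 5

5


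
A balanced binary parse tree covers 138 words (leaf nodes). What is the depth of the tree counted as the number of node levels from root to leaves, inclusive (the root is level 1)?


In a balanced binary tree with n leaves the deepest leaf is ceil(log2(n)) edges below the root,
so counting node levels inclusive of root and leaves gives ceil(log2(n)) + 1 levels.
log2(138) = 7.1085
ceil(7.1085) = 8
levels = 8 + 1 = 9

9


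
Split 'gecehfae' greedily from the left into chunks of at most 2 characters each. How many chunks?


'gecehfae' has 8 characters.
Chunking with max size 2:
  Chunk 1: 'ge' (positions 0-1)
  Chunk 2: 'ce' (positions 2-3)
  Chunk 3: 'hf' (positions 4-5)
  Chunk 4: 'ae' (positions 6-7)
Total chunks: ceil(8 / 2) = 4

4


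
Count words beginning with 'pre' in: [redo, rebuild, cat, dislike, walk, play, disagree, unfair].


Checking each word for prefix 'pre':
  'redo' -> no (count: 0)
  'rebuild' -> no (count: 0)
  'cat' -> no (count: 0)
  'dislike' -> no (count: 0)
  'walk' -> no (count: 0)
  'play' -> no (count: 0)
  'disagree' -> no (count: 0)
  'unfair' -> no (count: 0)
Total with prefix 'pre': 0

0


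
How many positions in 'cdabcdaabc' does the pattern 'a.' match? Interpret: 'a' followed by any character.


Pattern: a. means 'a' followed by any character.
Scanning 'cdabcdaabc' position-by-position:
  Pos 0: window 'cd' -> no
  Pos 1: window 'da' -> no
  Pos 2: window 'ab' -> MATCH
  Pos 3: window 'bc' -> no
  Pos 4: window 'cd' -> no
  Pos 5: window 'da' -> no
  Pos 6: window 'aa' -> MATCH
  Pos 7: window 'ab' -> MATCH
  Pos 8: window 'bc' -> no
  Pos 9: window 'c' -> no
Total matches: 3

3


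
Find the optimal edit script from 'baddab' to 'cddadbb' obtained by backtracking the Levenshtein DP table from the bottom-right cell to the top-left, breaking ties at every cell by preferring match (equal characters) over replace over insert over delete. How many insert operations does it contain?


Edit distance = 4. Backtracking from cell (6, 7) with preference match > replace > insert > delete,
then listing the resulting alignment 'baddab' -> 'cddadbb' left to right:
  Step 1: replace b->c
  Step 2: replace a->d
  Step 3: keep 'd'
  Step 4: insert 'a' [insertion #1]
  Step 5: keep 'd'
  Step 6: replace a->b
  Step 7: keep 'b'
Total insertions: 1

1


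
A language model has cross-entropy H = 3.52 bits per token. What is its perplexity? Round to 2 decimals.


Perplexity formula: PP = 2^H
H = 3.52
PP = 2^3.52
Decompose: 2^3.52 = 2^3 * 2^0.52
2^3 = 8, 2^0.52 ~ 1.4339552
PP ~ 8 * 1.4339552 = 11.4716416
Rounded to 2 decimals: 11.47

11.47


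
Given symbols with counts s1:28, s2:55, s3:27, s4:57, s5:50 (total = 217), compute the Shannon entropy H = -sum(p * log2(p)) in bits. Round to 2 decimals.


Computing entropy H = -sum(p_i * log2(p_i)):
  s1: p = 28/217 = 0.1290, -p*log2(p) = 0.3812
  s2: p = 55/217 = 0.2535, -p*log2(p) = 0.5019
  s3: p = 27/217 = 0.1244, -p*log2(p) = 0.3741
  s4: p = 57/217 = 0.2627, -p*log2(p) = 0.5066
  s5: p = 50/217 = 0.2304, -p*log2(p) = 0.4879
H = sum of terms = 2.2517
Rounded to 2 decimals: 2.25

2.25


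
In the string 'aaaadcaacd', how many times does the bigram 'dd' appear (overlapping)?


Scanning 'aaaadcaacd' for bigram 'dd':
  Position 0: 'aa' -> no
  Position 1: 'aa' -> no
  Position 2: 'aa' -> no
  Position 3: 'ad' -> no
  Position 4: 'dc' -> no
  Position 5: 'ca' -> no
  Position 6: 'aa' -> no
  Position 7: 'ac' -> no
  Position 8: 'cd' -> no
Total matches: 0

0


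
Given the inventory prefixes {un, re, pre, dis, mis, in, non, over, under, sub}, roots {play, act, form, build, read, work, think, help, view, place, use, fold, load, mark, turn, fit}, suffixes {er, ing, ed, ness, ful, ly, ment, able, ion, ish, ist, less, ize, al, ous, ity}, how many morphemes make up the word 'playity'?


Segmenting 'playity' against the inventory:
  'play' -> root (morpheme 1)
  'ity' -> suffix (morpheme 2)
Total morphemes: 2

2


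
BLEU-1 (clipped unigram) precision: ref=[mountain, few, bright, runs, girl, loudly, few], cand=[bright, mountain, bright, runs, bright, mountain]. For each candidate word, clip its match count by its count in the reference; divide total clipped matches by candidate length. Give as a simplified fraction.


Reference word counts: {'bright': 1, 'few': 2, 'girl': 1, 'loudly': 1, 'mountain': 1, 'runs': 1}
Checking each candidate word (with clipping):
  'bright' -> in reference (ref count 1, used 1/1) -> match (matches: 1)
  'mountain' -> in reference (ref count 1, used 1/1) -> match (matches: 2)
  'bright' -> ref count 1 already used up (1/1) -> clipped, no match (matches: 2)
  'runs' -> in reference (ref count 1, used 1/1) -> match (matches: 3)
  'bright' -> ref count 1 already used up (1/1) -> clipped, no match (matches: 3)
  'mountain' -> ref count 1 already used up (1/1) -> clipped, no match (matches: 3)
Clipped matches: 3, Candidate length: 6
Precision = 3/6 = 1/2

1/2


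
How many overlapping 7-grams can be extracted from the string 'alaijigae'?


String 'alaijigae' has length L = 9.
Number of overlapping n-grams = L - n + 1
Substituting: 9 - 7 + 1 = 3

3


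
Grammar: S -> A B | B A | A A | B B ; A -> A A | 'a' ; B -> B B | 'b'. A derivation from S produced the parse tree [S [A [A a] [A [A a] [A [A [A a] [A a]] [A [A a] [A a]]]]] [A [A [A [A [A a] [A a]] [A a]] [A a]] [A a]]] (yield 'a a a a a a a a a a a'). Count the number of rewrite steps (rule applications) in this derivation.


Every bracketed nonterminal node [X ...] in the tree is produced by exactly one rule application.
Reading the tree off as a leftmost derivation:
  Step 1: S  =>  A A   (applied S -> A A)
  Step 2: A A  =>  A A A   (applied A -> A A)
  Step 3: A A A  =>  a A A   (applied A -> a)
  Step 4: a A A  =>  a A A A   (applied A -> A A)
  Step 5: a A A A  =>  a a A A   (applied A -> a)
  Step 6: a a A A  =>  a a A A A   (applied A -> A A)
  Step 7: a a A A A  =>  a a A A A A   (applied A -> A A)
  Step 8: a a A A A A  =>  a a a A A A   (applied A -> a)
  Step 9: a a a A A A  =>  a a a a A A   (applied A -> a)
  Step 10: a a a a A A  =>  a a a a A A A   (applied A -> A A)
  Step 11: a a a a A A A  =>  a a a a a A A   (applied A -> a)
  Step 12: a a a a a A A  =>  a a a a a a A   (applied A -> a)
  Step 13: a a a a a a A  =>  a a a a a a A A   (applied A -> A A)
  Step 14: a a a a a a A A  =>  a a a a a a A A A   (applied A -> A A)
  Step 15: a a a a a a A A A  =>  a a a a a a A A A A   (applied A -> A A)
  Step 16: a a a a a a A A A A  =>  a a a a a a A A A A A   (applied A -> A A)
  Step 17: a a a a a a A A A A A  =>  a a a a a a a A A A A   (applied A -> a)
  Step 18: a a a a a a a A A A A  =>  a a a a a a a a A A A   (applied A -> a)
  Step 19: a a a a a a a a A A A  =>  a a a a a a a a a A A   (applied A -> a)
  Step 20: a a a a a a a a a A A  =>  a a a a a a a a a a A   (applied A -> a)
  Step 21: a a a a a a a a a a A  =>  a a a a a a a a a a a   (applied A -> a)
Final yield: a a a a a a a a a a a
Total rewrite steps: 21

21


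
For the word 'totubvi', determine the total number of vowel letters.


Scanning each character of 'totubvi':
  Position 1: 't' -> consonant (running count: 0)
  Position 2: 'o' -> vowel (running count: 1)
  Position 3: 't' -> consonant (running count: 1)
  Position 4: 'u' -> vowel (running count: 2)
  Position 5: 'b' -> consonant (running count: 2)
  Position 6: 'v' -> consonant (running count: 2)
  Position 7: 'i' -> vowel (running count: 3)
Total vowels: 3

3


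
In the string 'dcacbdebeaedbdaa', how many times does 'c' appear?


Scanning 'dcacbdebeaedbdaa' for 'c':
  Position 1: 'c' -> MATCH (count: 1)
  Position 3: 'c' -> MATCH (count: 2)
Total occurrences of 'c': 2

2


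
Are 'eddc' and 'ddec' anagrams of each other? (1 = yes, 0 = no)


Sort characters of 'eddc': 'cdde'
Sort characters of 'ddec': 'cdde'
Sorted forms match -> they ARE anagrams
Result: 1

1


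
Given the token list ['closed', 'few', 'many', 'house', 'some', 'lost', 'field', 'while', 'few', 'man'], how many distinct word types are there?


Listing all tokens and tracking unique types:
  Token 1: 'closed' -> NEW (unique so far: 1)
  Token 2: 'few' -> NEW (unique so far: 2)
  Token 3: 'many' -> NEW (unique so far: 3)
  Token 4: 'house' -> NEW (unique so far: 4)
  Token 5: 'some' -> NEW (unique so far: 5)
  Token 6: 'lost' -> NEW (unique so far: 6)
  Token 7: 'field' -> NEW (unique so far: 7)
  Token 8: 'while' -> NEW (unique so far: 8)
  Token 9: 'few' -> duplicate (unique so far: 8)
  Token 10: 'man' -> NEW (unique so far: 9)
Unique types: ('closed', 'few', 'field', 'house', 'lost', 'man', 'many', 'some', 'while')
Vocabulary size: 9

9
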